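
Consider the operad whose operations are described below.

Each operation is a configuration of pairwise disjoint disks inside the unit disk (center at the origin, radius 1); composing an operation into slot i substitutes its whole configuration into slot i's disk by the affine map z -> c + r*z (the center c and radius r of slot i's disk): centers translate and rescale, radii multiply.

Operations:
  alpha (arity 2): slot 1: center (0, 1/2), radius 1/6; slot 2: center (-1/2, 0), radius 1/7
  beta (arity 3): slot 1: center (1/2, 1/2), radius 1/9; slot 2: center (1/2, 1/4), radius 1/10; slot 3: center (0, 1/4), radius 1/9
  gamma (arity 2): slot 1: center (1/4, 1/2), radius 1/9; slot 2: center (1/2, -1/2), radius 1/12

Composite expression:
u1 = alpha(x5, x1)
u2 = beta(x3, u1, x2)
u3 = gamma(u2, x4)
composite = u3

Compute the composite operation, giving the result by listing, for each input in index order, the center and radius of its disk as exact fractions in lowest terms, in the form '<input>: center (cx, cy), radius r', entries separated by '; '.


Follow each x-input down from gamma: c' goes to c + r*c', radius to r*r'.
input x3: applying the 2 nested substitutions gives center (11/36, 5/9), radius 1/81
input x5: applying the 3 nested substitutions gives center (11/36, 8/15), radius 1/540
input x1: applying the 3 nested substitutions gives center (3/10, 19/36), radius 1/630
input x2: applying the 2 nested substitutions gives center (1/4, 19/36), radius 1/81
input x4: applying the 1 nested substitution gives center (1/2, -1/2), radius 1/12

x1: center (3/10, 19/36), radius 1/630; x2: center (1/4, 19/36), radius 1/81; x3: center (11/36, 5/9), radius 1/81; x4: center (1/2, -1/2), radius 1/12; x5: center (11/36, 8/15), radius 1/540


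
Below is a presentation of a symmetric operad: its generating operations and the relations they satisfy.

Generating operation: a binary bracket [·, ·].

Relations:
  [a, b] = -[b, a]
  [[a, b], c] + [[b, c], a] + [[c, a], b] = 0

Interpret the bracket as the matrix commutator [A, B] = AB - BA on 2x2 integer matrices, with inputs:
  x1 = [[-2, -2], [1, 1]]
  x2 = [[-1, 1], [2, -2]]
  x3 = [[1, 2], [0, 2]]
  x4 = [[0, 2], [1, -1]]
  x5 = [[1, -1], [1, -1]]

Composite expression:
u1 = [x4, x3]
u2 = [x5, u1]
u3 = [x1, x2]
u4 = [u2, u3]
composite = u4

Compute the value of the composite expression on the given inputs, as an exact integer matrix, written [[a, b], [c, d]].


[x4, x3] = [[-2, 4], [-1, 2]]
[x5, [x4, x3]] = [[-3, 4], [-2, 3]]
[x1, x2] = [[-5, -1], [7, 5]]
[[x5, [x4, x3]], [x1, x2]] = [[26, 46], [62, -26]]

[[26, 46], [62, -26]]


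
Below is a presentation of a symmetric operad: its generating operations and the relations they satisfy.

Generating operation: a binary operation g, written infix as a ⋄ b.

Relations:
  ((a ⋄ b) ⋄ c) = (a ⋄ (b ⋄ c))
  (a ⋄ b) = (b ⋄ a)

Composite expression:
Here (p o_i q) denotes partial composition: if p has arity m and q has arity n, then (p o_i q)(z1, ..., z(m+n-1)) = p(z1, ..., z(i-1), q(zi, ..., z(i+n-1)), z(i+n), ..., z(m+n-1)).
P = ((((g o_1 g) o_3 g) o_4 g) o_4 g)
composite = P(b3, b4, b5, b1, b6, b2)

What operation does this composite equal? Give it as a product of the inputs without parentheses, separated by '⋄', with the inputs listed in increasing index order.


b1 ⋄ b2 ⋄ b3 ⋄ b4 ⋄ b5 ⋄ b6

Shape and order are irrelevant to g; the b-input set decides.
(b3 ⋄ b4) linearizes to b3 ⋄ b4
(b1 ⋄ b6) linearizes to b1 ⋄ b6
((b1 ⋄ b6) ⋄ b2) linearizes to b1 ⋄ b6 ⋄ b2
(b5 ⋄ ((b1 ⋄ b6) ⋄ b2)) linearizes to b5 ⋄ b1 ⋄ b6 ⋄ b2
((b3 ⋄ b4) ⋄ (b5 ⋄ ((b1 ⋄ b6) ⋄ b2))) linearizes to b3 ⋄ b4 ⋄ b5 ⋄ b1 ⋄ b6 ⋄ b2
reordering the factors by index: b1 ⋄ b2 ⋄ b3 ⋄ b4 ⋄ b5 ⋄ b6


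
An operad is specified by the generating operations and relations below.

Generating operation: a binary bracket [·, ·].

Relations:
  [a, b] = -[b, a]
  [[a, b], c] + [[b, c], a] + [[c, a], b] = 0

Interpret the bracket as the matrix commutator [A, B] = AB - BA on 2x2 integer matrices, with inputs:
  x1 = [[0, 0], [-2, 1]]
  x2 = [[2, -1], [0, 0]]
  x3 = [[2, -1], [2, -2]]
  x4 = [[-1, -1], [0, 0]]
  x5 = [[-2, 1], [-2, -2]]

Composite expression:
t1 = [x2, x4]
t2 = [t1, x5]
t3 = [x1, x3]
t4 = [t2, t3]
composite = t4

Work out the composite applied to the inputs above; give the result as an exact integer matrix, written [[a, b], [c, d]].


[x2, x4] = [[0, -3], [0, 0]]
[[x2, x4], x5] = [[6, 0], [0, -6]]
[x1, x3] = [[-2, 1], [-6, 2]]
[[[x2, x4], x5], [x1, x3]] = [[0, 12], [72, 0]]

[[0, 12], [72, 0]]


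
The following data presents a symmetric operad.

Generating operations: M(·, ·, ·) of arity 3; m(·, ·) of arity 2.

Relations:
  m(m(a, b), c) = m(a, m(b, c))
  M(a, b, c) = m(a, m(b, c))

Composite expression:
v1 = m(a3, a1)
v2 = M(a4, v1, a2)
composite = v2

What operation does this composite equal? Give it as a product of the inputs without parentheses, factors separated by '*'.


a4 * a3 * a1 * a2

Associativity of M dissolves the nesting; only the a-input order survives.
m(a3, a1) linearizes to a3 * a1
M(a4, m(a3, a1), a2) linearizes to a4 * a3 * a1 * a2


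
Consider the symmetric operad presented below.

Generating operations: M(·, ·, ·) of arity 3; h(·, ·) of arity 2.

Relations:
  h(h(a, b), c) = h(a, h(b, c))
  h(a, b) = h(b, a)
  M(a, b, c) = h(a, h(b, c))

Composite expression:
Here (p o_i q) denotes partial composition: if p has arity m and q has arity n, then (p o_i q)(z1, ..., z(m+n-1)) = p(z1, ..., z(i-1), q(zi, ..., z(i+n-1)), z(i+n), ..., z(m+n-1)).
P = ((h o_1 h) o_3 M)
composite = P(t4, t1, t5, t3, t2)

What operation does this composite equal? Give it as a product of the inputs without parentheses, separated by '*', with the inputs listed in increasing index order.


t1 * t2 * t3 * t4 * t5


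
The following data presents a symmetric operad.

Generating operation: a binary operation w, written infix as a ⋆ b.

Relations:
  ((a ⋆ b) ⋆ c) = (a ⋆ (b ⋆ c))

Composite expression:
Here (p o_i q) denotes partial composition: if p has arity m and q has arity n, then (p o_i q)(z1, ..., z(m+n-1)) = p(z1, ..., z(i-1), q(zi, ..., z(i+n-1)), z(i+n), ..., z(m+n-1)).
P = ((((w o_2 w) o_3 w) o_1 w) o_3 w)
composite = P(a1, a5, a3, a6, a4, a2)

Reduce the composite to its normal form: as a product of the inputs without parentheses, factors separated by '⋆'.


Associativity of w dissolves the nesting; only the a-input order survives.
(a1 ⋆ a5) flattens to a1 ⋆ a5
(a3 ⋆ a6) flattens to a3 ⋆ a6
(a4 ⋆ a2) flattens to a4 ⋆ a2
((a3 ⋆ a6) ⋆ (a4 ⋆ a2)) flattens to a3 ⋆ a6 ⋆ a4 ⋆ a2
((a1 ⋆ a5) ⋆ ((a3 ⋆ a6) ⋆ (a4 ⋆ a2))) flattens to a1 ⋆ a5 ⋆ a3 ⋆ a6 ⋆ a4 ⋆ a2

a1 ⋆ a5 ⋆ a3 ⋆ a6 ⋆ a4 ⋆ a2


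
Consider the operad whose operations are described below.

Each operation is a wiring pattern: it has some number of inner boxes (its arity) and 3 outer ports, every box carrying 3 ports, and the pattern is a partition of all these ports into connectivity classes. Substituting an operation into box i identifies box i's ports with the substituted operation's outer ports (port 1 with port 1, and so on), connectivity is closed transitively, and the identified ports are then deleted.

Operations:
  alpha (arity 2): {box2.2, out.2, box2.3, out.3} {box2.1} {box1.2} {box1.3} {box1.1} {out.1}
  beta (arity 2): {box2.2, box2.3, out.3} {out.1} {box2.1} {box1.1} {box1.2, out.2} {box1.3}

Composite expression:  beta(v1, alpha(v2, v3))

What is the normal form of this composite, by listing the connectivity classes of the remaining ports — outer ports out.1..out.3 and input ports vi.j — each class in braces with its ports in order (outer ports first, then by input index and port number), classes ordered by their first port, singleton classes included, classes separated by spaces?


{out.1} {out.2, v1.2} {out.3, v3.2, v3.3} {v1.1} {v1.3} {v2.1} {v2.2} {v2.3} {v3.1}

Treat the ports identified at beta as solder joints: merge, then drop.
stage alpha: inputs (v2, v3), connectivity {out.1} {out.2, out.3, v3.2, v3.3} {v2.1} {v2.2} {v2.3} {v3.1}, out.j its boundary
stage beta: inputs (v1, v2, v3), connectivity {out.1} {out.2, v1.2} {out.3, v3.2, v3.3} {v1.1} {v1.3} {v2.1} {v2.2} {v2.3} {v3.1}, out.j its boundary


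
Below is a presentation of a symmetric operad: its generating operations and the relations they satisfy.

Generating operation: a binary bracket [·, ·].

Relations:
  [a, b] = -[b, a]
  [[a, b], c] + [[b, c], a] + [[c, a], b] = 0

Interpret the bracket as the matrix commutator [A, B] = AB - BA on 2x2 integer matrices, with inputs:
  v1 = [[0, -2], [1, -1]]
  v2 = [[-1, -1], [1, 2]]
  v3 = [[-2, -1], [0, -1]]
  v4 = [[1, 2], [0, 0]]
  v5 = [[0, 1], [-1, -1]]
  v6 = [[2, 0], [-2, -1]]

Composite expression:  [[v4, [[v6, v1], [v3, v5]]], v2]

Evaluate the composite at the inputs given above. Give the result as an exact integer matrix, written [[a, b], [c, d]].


[[6, 36], [18, -6]]

[v6, v1] = [[-4, -6], [-5, 4]]
[v3, v5] = [[1, 0], [-1, -1]]
[[v6, v1], [v3, v5]] = [[6, 12], [-18, -6]]
[v4, [[v6, v1], [v3, v5]]] = [[-36, -12], [18, 36]]
[[v4, [[v6, v1], [v3, v5]]], v2] = [[6, 36], [18, -6]]


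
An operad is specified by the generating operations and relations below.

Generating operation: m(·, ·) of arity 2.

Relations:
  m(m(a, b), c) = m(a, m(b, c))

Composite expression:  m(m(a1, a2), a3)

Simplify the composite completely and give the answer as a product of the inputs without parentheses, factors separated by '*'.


a1 * a2 * a3

All parenthesizations of m agree; list the a-inputs left to right.
m(a1, a2) collapses to a1 * a2
m(m(a1, a2), a3) collapses to a1 * a2 * a3


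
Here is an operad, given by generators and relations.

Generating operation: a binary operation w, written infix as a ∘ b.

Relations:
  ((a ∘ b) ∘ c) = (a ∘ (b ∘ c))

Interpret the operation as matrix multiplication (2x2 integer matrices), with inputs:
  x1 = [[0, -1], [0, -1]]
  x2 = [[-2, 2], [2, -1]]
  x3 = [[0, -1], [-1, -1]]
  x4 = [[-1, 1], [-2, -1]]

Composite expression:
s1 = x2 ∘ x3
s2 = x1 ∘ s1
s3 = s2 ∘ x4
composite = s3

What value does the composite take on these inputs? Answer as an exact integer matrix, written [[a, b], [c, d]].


[[-1, -2], [-1, -2]]

(x2 ∘ x3) = [[-2, 0], [1, -1]]
(x1 ∘ (x2 ∘ x3)) = [[-1, 1], [-1, 1]]
((x1 ∘ (x2 ∘ x3)) ∘ x4) = [[-1, -2], [-1, -2]]


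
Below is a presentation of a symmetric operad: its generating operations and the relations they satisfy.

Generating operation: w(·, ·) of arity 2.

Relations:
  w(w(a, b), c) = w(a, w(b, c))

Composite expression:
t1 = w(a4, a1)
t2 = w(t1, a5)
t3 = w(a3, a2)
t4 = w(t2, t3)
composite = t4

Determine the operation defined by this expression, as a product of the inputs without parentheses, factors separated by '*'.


All parenthesizations of w agree; list the a-inputs left to right.
w(a4, a1) collapses to a4 * a1
w(w(a4, a1), a5) collapses to a4 * a1 * a5
w(a3, a2) collapses to a3 * a2
w(w(w(a4, a1), a5), w(a3, a2)) collapses to a4 * a1 * a5 * a3 * a2

a4 * a1 * a5 * a3 * a2


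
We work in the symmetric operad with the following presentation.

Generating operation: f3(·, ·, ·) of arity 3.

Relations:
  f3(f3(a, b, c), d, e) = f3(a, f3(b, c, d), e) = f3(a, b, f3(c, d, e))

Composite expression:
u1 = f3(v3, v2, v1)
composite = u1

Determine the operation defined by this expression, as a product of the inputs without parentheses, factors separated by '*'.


v3 * v2 * v1

Associativity of f3 dissolves the nesting; only the v-input order survives.
f3(v3, v2, v1) unparenthesizes to v3 * v2 * v1


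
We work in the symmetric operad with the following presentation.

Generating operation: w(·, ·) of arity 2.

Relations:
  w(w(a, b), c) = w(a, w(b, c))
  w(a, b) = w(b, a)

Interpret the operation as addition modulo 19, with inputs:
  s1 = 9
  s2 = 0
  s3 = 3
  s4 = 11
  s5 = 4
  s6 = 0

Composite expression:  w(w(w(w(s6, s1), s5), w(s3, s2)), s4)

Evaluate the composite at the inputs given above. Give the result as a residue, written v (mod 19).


8 (mod 19)

w(s6, s1) = 9
w(w(s6, s1), s5) = 13
w(s3, s2) = 3
w(w(w(s6, s1), s5), w(s3, s2)) = 16
w(w(w(w(s6, s1), s5), w(s3, s2)), s4) = 8


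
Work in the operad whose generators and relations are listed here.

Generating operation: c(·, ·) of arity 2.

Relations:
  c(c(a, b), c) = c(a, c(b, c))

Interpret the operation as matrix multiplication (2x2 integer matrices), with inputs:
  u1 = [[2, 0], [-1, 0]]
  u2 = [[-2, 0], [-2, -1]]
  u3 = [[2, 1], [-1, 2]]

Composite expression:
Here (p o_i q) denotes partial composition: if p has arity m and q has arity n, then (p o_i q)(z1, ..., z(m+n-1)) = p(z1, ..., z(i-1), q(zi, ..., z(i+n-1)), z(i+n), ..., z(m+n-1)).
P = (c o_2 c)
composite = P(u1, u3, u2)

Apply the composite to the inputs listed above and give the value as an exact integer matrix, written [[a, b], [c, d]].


[[-12, -2], [6, 1]]

c(u3, u2) = [[-6, -1], [-2, -2]]
c(u1, c(u3, u2)) = [[-12, -2], [6, 1]]


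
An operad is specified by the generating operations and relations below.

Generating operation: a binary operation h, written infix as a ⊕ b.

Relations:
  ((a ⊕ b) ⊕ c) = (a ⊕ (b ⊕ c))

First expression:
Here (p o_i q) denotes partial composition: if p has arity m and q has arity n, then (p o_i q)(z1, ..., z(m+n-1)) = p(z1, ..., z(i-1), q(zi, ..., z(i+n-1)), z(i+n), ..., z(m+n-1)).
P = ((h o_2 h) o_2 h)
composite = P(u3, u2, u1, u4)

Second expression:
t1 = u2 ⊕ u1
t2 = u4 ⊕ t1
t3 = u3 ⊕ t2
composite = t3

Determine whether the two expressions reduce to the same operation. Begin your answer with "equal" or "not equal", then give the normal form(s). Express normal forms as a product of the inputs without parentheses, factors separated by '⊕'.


not equal; first: u3 ⊕ u2 ⊕ u1 ⊕ u4; second: u3 ⊕ u4 ⊕ u2 ⊕ u1

Normal form of the first expression: u3 ⊕ u2 ⊕ u1 ⊕ u4
Normal form of the second expression: u3 ⊕ u4 ⊕ u2 ⊕ u1
No match — not equal.


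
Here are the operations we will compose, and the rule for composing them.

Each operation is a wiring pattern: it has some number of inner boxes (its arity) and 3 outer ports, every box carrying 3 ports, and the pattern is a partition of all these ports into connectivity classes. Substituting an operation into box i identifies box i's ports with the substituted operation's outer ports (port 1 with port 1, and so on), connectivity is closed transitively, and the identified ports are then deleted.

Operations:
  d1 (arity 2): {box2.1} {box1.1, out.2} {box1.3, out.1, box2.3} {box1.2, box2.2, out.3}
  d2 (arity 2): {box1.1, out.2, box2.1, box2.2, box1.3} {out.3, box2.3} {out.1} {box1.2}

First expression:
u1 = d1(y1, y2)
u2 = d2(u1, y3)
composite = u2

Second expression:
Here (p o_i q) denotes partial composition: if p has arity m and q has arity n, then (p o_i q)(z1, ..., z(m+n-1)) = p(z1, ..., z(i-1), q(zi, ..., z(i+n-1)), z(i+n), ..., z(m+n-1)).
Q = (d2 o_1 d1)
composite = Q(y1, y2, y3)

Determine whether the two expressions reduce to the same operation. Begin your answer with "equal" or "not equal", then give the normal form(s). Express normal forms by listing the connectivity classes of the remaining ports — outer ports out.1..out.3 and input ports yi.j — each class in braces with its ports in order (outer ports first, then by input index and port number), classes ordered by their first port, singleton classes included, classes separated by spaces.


The first composite normalizes to {out.1} {out.2, y1.2, y1.3, y2.2, y2.3, y3.1, y3.2} {out.3, y3.3} {y1.1} {y2.1}
The second composite normalizes to {out.1} {out.2, y1.2, y1.3, y2.2, y2.3, y3.1, y3.2} {out.3, y3.3} {y1.1} {y2.1}
The forms coincide; equal.

equal — both sides give {out.1} {out.2, y1.2, y1.3, y2.2, y2.3, y3.1, y3.2} {out.3, y3.3} {y1.1} {y2.1}


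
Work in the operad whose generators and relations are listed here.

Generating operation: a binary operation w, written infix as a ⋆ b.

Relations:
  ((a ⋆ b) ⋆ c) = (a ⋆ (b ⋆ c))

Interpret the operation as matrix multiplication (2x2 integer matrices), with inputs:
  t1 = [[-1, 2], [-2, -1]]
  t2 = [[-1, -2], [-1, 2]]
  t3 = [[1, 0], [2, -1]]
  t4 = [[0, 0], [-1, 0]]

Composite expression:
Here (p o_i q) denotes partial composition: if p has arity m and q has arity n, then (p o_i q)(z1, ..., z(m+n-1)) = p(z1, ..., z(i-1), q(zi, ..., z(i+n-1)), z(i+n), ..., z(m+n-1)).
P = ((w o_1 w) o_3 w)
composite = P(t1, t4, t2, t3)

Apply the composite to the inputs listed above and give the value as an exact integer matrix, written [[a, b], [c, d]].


[[10, -4], [-5, 2]]

(t1 ⋆ t4) = [[-2, 0], [1, 0]]
(t2 ⋆ t3) = [[-5, 2], [3, -2]]
((t1 ⋆ t4) ⋆ (t2 ⋆ t3)) = [[10, -4], [-5, 2]]


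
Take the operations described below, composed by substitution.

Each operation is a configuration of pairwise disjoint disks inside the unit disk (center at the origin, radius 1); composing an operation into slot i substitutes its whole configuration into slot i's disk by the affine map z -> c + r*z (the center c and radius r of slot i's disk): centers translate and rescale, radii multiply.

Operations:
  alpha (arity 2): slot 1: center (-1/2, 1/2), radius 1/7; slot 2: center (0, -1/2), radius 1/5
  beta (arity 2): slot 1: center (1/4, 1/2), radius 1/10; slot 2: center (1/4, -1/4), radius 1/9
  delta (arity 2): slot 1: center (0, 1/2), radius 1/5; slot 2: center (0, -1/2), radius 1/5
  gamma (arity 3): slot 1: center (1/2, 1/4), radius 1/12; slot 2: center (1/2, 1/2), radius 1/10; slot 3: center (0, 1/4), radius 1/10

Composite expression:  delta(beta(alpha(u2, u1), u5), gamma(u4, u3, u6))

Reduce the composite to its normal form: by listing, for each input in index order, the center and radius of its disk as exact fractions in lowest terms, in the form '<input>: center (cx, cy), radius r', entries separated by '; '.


u1: center (1/20, 59/100), radius 1/250; u2: center (1/25, 61/100), radius 1/350; u3: center (1/10, -2/5), radius 1/50; u4: center (1/10, -9/20), radius 1/60; u5: center (1/20, 9/20), radius 1/45; u6: center (0, -9/20), radius 1/50


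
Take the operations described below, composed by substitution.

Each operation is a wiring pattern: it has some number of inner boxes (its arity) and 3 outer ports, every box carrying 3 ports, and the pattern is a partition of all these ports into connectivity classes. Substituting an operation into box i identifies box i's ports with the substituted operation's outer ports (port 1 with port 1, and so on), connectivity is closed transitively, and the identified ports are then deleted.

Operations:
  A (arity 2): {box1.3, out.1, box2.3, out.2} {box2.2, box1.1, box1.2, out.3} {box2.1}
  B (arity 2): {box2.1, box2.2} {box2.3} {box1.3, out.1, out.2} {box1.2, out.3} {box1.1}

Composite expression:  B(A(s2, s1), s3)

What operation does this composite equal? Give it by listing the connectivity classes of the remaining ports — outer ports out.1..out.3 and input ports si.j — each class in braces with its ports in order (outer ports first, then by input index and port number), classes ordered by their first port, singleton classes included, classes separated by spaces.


{out.1, out.2, s1.2, s2.1, s2.2} {out.3, s1.3, s2.3} {s1.1} {s3.1, s3.2} {s3.3}

Substituting into B glues patterns; closure does the rest.
the subtree at A composes to {out.1, out.2, s1.3, s2.3} {out.3, s1.2, s2.1, s2.2} {s1.1} on (s2, s1); out.j = own outer ports
the subtree at B composes to {out.1, out.2, s1.2, s2.1, s2.2} {out.3, s1.3, s2.3} {s1.1} {s3.1, s3.2} {s3.3} on (s2, s1, s3); out.j = own outer ports


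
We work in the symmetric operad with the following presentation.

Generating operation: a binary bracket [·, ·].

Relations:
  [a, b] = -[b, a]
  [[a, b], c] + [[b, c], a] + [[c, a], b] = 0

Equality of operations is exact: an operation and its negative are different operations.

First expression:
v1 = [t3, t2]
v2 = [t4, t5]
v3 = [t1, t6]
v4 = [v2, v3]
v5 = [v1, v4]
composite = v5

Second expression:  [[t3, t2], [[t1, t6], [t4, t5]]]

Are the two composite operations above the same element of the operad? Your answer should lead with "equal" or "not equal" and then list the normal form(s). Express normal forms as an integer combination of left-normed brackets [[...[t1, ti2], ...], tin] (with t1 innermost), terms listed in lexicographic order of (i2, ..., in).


The first composite normalizes to -[[[[[t1, t6], t4], t5], t2], t3] + [[[[[t1, t6], t4], t5], t3], t2] + [[[[[t1, t6], t5], t4], t2], t3] - [[[[[t1, t6], t5], t4], t3], t2]
The second composite normalizes to [[[[[t1, t6], t4], t5], t2], t3] - [[[[[t1, t6], t4], t5], t3], t2] - [[[[[t1, t6], t5], t4], t2], t3] + [[[[[t1, t6], t5], t4], t3], t2]
No match — not equal.

not equal: they reduce to -[[[[[t1, t6], t4], t5], t2], t3] + [[[[[t1, t6], t4], t5], t3], t2] + [[[[[t1, t6], t5], t4], t2], t3] - [[[[[t1, t6], t5], t4], t3], t2] and [[[[[t1, t6], t4], t5], t2], t3] - [[[[[t1, t6], t4], t5], t3], t2] - [[[[[t1, t6], t5], t4], t2], t3] + [[[[[t1, t6], t5], t4], t3], t2]


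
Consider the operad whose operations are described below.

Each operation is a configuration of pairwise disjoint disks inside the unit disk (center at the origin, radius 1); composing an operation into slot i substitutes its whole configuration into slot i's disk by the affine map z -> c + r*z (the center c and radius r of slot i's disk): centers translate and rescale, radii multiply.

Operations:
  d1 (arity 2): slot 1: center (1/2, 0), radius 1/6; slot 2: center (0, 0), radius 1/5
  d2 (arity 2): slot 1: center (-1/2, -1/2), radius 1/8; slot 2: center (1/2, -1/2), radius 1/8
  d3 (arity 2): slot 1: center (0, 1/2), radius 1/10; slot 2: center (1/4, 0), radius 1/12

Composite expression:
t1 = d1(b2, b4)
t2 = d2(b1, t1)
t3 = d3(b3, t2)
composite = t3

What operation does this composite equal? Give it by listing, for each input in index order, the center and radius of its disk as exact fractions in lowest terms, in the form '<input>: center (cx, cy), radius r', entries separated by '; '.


Below d3, radii multiply path by path; the b-disk centers shift.
for b3, the 1-step affine chain lands on center (0, 1/2), radius 1/10
for b1, the 2-step affine chain lands on center (5/24, -1/24), radius 1/96
for b2, the 3-step affine chain lands on center (19/64, -1/24), radius 1/576
for b4, the 3-step affine chain lands on center (7/24, -1/24), radius 1/480

b1: center (5/24, -1/24), radius 1/96; b2: center (19/64, -1/24), radius 1/576; b3: center (0, 1/2), radius 1/10; b4: center (7/24, -1/24), radius 1/480


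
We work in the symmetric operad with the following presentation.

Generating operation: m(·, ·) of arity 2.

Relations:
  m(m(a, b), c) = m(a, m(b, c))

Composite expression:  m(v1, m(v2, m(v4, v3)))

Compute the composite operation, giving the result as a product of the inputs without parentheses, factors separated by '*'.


v1 * v2 * v4 * v3


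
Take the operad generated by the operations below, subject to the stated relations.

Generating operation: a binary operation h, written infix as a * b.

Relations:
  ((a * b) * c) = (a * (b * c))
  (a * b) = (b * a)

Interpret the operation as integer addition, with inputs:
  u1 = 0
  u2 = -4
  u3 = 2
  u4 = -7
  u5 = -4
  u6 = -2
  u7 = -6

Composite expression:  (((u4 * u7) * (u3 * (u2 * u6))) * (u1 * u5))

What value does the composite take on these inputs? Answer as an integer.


-21


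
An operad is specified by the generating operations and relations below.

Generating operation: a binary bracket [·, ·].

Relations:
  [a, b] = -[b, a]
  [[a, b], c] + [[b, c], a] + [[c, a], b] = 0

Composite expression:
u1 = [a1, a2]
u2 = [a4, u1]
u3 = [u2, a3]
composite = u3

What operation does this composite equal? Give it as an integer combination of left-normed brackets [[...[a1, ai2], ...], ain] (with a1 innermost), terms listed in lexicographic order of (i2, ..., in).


A multilinear Lie element is pinned by a1-initial words (a1 innermost).
Composite bracket: [[a4, [a1, a2]], a3]
Full expansion: 8 signed words from ab - ba (2^3 = 8).
Keep just the words that open with a1:
  sign of a1a2a4a3 is -1, so it contributes -[[[a1, a2], a4], a3]

-[[[a1, a2], a4], a3]


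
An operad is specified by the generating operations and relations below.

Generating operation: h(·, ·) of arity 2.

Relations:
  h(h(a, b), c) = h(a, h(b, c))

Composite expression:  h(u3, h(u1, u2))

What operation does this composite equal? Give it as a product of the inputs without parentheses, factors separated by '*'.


u3 * u1 * u2

Associativity of h dissolves the nesting; only the u-input order survives.
h(u1, u2) linearizes to u1 * u2
h(u3, h(u1, u2)) linearizes to u3 * u1 * u2


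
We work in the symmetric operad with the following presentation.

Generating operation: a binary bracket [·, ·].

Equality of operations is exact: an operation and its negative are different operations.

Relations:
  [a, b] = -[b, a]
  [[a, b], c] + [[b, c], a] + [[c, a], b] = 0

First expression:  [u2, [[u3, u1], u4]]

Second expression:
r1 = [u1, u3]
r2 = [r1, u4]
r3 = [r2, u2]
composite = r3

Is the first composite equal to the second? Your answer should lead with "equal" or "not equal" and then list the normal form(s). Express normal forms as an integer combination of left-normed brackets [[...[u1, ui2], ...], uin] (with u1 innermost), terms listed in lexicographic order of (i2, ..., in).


equal — both sides give [[[u1, u3], u4], u2]

The first expression reduces to [[[u1, u3], u4], u2]
The second expression reduces to [[[u1, u3], u4], u2]
One common form — equal.


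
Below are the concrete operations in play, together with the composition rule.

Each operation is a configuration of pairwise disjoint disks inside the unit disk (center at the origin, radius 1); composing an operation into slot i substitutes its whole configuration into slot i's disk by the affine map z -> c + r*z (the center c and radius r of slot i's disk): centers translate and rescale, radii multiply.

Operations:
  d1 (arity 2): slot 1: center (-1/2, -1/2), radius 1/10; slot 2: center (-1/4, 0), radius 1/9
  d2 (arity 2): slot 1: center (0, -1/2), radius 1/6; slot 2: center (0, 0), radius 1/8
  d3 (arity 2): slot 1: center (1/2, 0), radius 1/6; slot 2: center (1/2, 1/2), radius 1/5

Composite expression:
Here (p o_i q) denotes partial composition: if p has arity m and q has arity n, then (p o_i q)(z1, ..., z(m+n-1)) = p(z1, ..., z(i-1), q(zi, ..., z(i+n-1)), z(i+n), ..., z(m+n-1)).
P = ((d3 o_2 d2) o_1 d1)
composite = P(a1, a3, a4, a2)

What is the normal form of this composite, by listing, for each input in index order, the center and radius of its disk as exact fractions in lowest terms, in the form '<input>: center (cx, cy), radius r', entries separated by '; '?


a1: center (5/12, -1/12), radius 1/60; a2: center (1/2, 1/2), radius 1/40; a3: center (11/24, 0), radius 1/54; a4: center (1/2, 2/5), radius 1/30

Only the slot chain above each a matters under d3; compose those maps.
tracing a1 down its 2-map path: center (5/12, -1/12), radius 1/60
tracing a3 down its 2-map path: center (11/24, 0), radius 1/54
tracing a4 down its 2-map path: center (1/2, 2/5), radius 1/30
tracing a2 down its 2-map path: center (1/2, 1/2), radius 1/40


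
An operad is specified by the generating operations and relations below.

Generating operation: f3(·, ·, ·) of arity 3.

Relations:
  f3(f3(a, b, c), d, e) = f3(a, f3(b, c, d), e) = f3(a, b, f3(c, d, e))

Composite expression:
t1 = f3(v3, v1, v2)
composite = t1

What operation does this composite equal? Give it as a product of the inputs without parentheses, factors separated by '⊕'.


The f3-tree's shape is irrelevant; the v-reading-order decides.
f3(v3, v1, v2) reduces to v3 ⊕ v1 ⊕ v2

v3 ⊕ v1 ⊕ v2


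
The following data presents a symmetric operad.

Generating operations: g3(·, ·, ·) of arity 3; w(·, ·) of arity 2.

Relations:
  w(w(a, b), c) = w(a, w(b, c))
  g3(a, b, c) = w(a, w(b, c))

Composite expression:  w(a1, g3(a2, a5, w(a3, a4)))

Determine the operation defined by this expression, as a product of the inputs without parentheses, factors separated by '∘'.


a1 ∘ a2 ∘ a5 ∘ a3 ∘ a4

The w-tree's shape is irrelevant; the a-reading-order decides.
w(a3, a4) linearizes to a3 ∘ a4
g3(a2, a5, w(a3, a4)) linearizes to a2 ∘ a5 ∘ a3 ∘ a4
w(a1, g3(a2, a5, w(a3, a4))) linearizes to a1 ∘ a2 ∘ a5 ∘ a3 ∘ a4


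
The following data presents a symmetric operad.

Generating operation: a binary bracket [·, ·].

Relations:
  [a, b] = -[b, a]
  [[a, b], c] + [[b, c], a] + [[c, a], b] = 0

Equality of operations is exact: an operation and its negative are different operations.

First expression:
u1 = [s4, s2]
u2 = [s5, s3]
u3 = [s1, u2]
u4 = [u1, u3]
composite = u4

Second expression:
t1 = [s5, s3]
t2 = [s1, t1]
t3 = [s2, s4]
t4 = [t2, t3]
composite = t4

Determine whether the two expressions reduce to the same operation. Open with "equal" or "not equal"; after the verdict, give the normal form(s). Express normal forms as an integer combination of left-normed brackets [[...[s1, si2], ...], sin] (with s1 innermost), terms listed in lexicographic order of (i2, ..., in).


Reducing the first expression gives -[[[[s1, s3], s5], s2], s4] + [[[[s1, s3], s5], s4], s2] + [[[[s1, s5], s3], s2], s4] - [[[[s1, s5], s3], s4], s2]
Reducing the second expression gives -[[[[s1, s3], s5], s2], s4] + [[[[s1, s3], s5], s4], s2] + [[[[s1, s5], s3], s2], s4] - [[[[s1, s5], s3], s4], s2]
Same normal form: equal.

equal — both sides give -[[[[s1, s3], s5], s2], s4] + [[[[s1, s3], s5], s4], s2] + [[[[s1, s5], s3], s2], s4] - [[[[s1, s5], s3], s4], s2]


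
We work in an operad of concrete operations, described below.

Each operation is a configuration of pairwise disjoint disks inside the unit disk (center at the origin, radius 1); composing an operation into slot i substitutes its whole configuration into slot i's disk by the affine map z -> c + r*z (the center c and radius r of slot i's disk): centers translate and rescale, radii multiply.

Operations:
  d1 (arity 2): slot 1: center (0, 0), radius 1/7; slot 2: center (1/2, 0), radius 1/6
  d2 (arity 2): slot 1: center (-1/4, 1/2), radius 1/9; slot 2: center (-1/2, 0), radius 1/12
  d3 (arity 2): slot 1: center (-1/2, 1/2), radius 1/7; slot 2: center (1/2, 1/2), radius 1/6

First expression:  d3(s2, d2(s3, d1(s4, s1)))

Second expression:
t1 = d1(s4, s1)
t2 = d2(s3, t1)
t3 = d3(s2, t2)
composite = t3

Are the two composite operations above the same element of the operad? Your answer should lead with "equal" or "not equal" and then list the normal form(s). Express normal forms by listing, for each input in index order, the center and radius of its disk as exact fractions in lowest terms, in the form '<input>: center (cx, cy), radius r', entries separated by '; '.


equal; the common form is s1: center (61/144, 1/2), radius 1/432; s2: center (-1/2, 1/2), radius 1/7; s3: center (11/24, 7/12), radius 1/54; s4: center (5/12, 1/2), radius 1/504


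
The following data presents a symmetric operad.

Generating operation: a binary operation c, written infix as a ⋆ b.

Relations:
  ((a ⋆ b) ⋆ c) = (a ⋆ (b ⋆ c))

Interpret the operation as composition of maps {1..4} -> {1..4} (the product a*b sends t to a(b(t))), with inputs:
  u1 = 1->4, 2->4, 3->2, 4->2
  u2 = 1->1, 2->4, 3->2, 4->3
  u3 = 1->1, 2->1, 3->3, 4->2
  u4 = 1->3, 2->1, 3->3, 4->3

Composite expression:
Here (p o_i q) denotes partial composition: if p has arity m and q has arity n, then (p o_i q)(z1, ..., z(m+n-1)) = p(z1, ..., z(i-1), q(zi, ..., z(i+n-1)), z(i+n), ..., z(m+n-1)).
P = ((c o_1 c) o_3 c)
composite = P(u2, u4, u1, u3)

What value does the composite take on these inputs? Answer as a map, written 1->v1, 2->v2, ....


1->2, 2->2, 3->1, 4->2

(u2 ⋆ u4) = 1->2, 2->1, 3->2, 4->2
(u1 ⋆ u3) = 1->4, 2->4, 3->2, 4->4
((u2 ⋆ u4) ⋆ (u1 ⋆ u3)) = 1->2, 2->2, 3->1, 4->2


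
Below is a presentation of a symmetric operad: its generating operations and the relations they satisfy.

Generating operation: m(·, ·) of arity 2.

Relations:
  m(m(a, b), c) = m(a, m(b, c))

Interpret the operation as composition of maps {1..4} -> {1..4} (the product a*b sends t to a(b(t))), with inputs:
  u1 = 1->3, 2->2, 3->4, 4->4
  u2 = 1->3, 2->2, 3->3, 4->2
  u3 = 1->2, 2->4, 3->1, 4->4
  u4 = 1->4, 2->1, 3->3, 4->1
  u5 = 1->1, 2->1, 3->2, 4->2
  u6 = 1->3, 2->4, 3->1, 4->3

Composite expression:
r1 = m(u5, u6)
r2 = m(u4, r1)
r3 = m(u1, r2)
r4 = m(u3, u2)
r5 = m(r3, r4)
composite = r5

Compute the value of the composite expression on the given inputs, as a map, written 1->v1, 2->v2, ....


1->3, 2->3, 3->3, 4->3


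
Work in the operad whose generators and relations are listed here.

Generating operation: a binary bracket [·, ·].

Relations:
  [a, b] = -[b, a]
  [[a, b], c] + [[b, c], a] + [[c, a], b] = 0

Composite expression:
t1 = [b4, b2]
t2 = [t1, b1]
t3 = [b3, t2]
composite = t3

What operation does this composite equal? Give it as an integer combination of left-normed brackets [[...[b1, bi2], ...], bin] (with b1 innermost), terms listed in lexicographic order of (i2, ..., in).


In the tensor algebra, words opening b1 carry the b1-anchored form.
Composite bracket: [b3, [[b4, b2], b1]]
Each bracket splits as ab - ba, giving 8 signed words (2^3 = 8).
Keep just the words that open with b1:
  word b1b2b4b3 has sign -1, contributing -[[[b1, b2], b4], b3]
  word b1b4b2b3 has sign +1, contributing +[[[b1, b4], b2], b3]

-[[[b1, b2], b4], b3] + [[[b1, b4], b2], b3]


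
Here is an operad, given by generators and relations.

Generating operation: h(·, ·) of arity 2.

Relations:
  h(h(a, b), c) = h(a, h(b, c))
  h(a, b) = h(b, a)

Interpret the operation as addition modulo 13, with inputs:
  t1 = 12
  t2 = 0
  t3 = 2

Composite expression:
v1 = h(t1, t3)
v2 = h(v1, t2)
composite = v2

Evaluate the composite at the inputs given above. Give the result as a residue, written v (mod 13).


1 (mod 13)

h(t1, t3) = 1
h(h(t1, t3), t2) = 1


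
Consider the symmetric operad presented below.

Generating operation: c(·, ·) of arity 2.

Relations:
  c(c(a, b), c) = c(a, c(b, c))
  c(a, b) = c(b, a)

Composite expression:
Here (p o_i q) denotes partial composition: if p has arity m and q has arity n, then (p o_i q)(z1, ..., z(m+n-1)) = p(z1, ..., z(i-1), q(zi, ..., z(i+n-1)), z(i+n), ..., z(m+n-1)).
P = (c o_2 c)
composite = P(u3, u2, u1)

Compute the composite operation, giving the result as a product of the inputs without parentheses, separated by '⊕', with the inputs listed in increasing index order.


u1 ⊕ u2 ⊕ u3

Both nesting and order wash out for c; what remains is which u's occur.
c(u2, u1) collapses to u2 ⊕ u1
c(u3, c(u2, u1)) collapses to u3 ⊕ u2 ⊕ u1
putting the inputs in ascending order: u1 ⊕ u2 ⊕ u3


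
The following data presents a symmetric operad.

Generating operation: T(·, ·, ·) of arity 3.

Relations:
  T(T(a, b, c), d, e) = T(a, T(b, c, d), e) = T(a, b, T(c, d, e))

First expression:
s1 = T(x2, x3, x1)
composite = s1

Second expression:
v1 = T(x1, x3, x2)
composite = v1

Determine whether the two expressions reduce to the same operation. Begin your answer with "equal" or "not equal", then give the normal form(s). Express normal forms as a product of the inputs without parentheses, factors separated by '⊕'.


not equal; first: x2 ⊕ x3 ⊕ x1; second: x1 ⊕ x3 ⊕ x2

The first expression, normalized: x2 ⊕ x3 ⊕ x1
The second expression, normalized: x1 ⊕ x3 ⊕ x2
The forms do not match — not equal.


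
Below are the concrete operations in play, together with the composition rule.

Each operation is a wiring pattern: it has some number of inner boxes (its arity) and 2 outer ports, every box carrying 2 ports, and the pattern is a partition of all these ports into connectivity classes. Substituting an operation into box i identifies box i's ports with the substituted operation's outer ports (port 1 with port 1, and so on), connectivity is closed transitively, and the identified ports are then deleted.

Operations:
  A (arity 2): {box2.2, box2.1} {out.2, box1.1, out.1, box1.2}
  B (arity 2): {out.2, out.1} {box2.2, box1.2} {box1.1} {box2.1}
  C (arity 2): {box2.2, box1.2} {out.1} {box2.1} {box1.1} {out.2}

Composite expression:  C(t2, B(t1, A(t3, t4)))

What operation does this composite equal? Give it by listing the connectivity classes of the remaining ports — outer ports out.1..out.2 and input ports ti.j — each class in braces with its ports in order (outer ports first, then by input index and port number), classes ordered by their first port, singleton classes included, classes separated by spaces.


{out.1} {out.2} {t1.1} {t1.2, t3.1, t3.2} {t2.1} {t2.2} {t4.1, t4.2}

Reachability decides: close wires over C-identified ports.
through A, on inputs (t3, t4): {out.1, out.2, t3.1, t3.2} {t4.1, t4.2} (out.j = stage outer ports)
through B, on inputs (t1, t3, t4): {out.1, out.2} {t1.1} {t1.2, t3.1, t3.2} {t4.1, t4.2} (out.j = stage outer ports)
through C, on inputs (t2, t1, t3, t4): {out.1} {out.2} {t1.1} {t1.2, t3.1, t3.2} {t2.1} {t2.2} {t4.1, t4.2} (out.j = stage outer ports)


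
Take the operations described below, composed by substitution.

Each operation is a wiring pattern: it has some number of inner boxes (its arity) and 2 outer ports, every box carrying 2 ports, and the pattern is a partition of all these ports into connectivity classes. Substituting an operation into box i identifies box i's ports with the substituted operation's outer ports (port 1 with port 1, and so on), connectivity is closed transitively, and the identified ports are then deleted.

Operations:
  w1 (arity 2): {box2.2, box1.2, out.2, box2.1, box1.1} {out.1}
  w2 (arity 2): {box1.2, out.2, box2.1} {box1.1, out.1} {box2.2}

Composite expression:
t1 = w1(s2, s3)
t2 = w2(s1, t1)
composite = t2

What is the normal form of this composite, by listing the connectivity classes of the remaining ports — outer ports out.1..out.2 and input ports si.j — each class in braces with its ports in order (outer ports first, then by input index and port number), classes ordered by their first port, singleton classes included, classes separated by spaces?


{out.1, s1.1} {out.2, s1.2} {s2.1, s2.2, s3.1, s3.2}


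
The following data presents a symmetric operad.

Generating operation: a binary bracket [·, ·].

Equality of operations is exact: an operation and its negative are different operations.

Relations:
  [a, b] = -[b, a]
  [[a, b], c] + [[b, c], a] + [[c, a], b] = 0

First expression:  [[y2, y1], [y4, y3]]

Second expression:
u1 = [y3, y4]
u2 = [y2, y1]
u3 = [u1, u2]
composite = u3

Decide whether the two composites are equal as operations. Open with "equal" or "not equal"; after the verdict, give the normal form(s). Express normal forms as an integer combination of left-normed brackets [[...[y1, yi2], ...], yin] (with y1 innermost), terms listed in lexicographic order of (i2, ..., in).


equal; the common form is [[[y1, y2], y3], y4] - [[[y1, y2], y4], y3]


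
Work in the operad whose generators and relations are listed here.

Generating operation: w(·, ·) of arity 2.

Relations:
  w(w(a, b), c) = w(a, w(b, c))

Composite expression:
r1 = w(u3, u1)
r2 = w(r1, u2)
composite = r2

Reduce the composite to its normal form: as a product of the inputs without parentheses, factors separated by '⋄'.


u3 ⋄ u1 ⋄ u2

Key point: w is associative — brackets drop, the u-order remains.
w(u3, u1) collapses to u3 ⋄ u1
w(w(u3, u1), u2) collapses to u3 ⋄ u1 ⋄ u2


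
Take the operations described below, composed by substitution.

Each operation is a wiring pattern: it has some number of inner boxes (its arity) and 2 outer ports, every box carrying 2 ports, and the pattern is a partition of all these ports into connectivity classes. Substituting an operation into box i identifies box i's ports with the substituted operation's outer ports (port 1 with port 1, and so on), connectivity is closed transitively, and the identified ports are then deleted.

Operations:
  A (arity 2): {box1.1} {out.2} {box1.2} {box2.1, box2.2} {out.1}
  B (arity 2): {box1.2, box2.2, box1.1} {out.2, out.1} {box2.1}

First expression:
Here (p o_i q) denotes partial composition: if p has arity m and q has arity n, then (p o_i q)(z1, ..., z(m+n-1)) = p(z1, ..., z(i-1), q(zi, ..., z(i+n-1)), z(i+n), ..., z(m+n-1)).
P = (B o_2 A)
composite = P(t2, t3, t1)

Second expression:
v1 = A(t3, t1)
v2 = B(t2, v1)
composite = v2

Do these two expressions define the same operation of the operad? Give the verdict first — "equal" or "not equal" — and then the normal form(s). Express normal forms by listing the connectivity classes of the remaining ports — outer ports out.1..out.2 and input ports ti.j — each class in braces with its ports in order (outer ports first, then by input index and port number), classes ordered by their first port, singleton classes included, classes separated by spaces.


equal: each reduces to {out.1, out.2} {t1.1, t1.2} {t2.1, t2.2} {t3.1} {t3.2}
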